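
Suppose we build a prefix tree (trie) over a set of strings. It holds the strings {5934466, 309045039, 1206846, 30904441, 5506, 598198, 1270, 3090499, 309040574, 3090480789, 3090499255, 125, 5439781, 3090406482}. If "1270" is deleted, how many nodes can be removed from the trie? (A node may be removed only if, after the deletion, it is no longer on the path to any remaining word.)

A node on "1270"'s path can go only if nothing else ends at it or branches off below it.
The suffix "70" (2 nodes) is used only by "1270"; the node for "12" still has the child "0", so pruning stops there.
Nodes removed: 2

2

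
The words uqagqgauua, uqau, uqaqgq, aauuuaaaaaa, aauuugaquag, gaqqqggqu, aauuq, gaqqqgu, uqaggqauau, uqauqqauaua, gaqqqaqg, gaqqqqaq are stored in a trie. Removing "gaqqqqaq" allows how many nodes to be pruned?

A node on "gaqqqqaq"'s path can go only if nothing else ends at it or branches off below it.
The suffix "qaq" (3 nodes) is used only by "gaqqqqaq"; the node for "gaqqq" still has the child "g", so pruning stops there.
Nodes removed: 3

3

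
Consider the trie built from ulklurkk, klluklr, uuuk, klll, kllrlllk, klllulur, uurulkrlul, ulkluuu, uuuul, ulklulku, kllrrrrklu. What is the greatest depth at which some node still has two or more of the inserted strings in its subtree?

5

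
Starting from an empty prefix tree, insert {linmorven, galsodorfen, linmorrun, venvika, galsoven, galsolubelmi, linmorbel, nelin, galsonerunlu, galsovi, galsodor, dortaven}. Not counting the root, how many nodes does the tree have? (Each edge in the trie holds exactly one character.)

For each word, the new-node count is its length minus the longest prefix already in the trie:
  "linmorven" → 9 new (l, i, n, m, o, r, v, e, n)
  "galsodorfen" → 11 new (g, a, l, s, o, d, o, r, f, e, n)
  "linmorrun" → prefix "linmor" already present; 3 new (r, u, n)
  "venvika" → 7 new (v, e, n, v, i, k, a)
  "galsoven" → prefix "galso" already present; 3 new (v, e, n)
  "galsolubelmi" → prefix "galso" already present; 7 new (l, u, b, e, l, m, i)
  "linmorbel" → prefix "linmor" already present; 3 new (b, e, l)
  "nelin" → 5 new (n, e, l, i, n)
  "galsonerunlu" → prefix "galso" already present; 7 new (n, e, r, u, n, l, u)
  "galsovi" → prefix "galsov" already present; 1 new (i)
  "galsodor" → prefix "galsodor" already present; 0 new (none)
  "dortaven" → 8 new (d, o, r, t, a, v, e, n)
Total nodes = 9 + 11 + 3 + 7 + 3 + 7 + 3 + 5 + 7 + 1 + 0 + 8 = 64

64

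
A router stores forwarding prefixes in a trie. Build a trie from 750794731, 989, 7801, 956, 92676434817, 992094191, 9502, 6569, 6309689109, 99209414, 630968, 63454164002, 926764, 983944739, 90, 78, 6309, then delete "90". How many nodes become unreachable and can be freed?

1

Walk "90" from the leaf back toward the root, removing each node that no remaining word uses.
The suffix "0" (1 node) is used only by "90"; the node for "9" still has the child "8", so pruning stops there.
Nodes removed: 1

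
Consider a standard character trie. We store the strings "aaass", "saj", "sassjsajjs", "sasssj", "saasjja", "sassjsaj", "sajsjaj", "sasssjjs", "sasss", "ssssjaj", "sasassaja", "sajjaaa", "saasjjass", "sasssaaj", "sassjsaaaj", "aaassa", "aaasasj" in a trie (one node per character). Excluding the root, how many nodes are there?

57

Count nodes per top-level branch (shared prefixes stored once):
  'a'-branch (aaasasj, aaass, aaassa): 9 nodes
  's'-branch (saasjja, saasjjass, saj, sajjaaa, sajsjaj, sasassaja, sassjsaaaj, sassjsaj, sassjsajjs, sasss, sasssaaj, sasssj, sasssjjs, ssssjaj): 48 nodes
Sum: 57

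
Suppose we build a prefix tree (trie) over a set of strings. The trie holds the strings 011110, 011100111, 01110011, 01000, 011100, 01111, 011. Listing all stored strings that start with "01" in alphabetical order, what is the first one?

Filter for "01…" and sort: "01000", "011", "011100", "01110011", "011100111", "01111", "011110"
Position 1: 01000

01000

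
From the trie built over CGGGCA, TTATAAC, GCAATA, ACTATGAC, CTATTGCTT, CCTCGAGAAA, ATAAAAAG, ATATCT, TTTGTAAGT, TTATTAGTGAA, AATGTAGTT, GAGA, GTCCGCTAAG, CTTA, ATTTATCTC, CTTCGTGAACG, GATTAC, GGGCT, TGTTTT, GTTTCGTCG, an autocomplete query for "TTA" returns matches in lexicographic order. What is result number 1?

TTATAAC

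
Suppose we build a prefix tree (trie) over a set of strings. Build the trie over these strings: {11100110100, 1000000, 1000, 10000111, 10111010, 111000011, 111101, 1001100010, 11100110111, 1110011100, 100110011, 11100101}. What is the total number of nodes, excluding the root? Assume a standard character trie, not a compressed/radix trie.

49

Trace insertions, counting only characters that open a new branch:
  "11100110100" → 11 new (1, 1, 1, 0, 0, 1, 1, 0, 1, 0, 0)
  "1000000" → prefix "1" already present; 6 new (0, 0, 0, 0, 0, 0)
  "1000" → prefix "1000" already present; 0 new (none)
  "10000111" → prefix "10000" already present; 3 new (1, 1, 1)
  "10111010" → prefix "10" already present; 6 new (1, 1, 1, 0, 1, 0)
  "111000011" → prefix "11100" already present; 4 new (0, 0, 1, 1)
  "111101" → prefix "111" already present; 3 new (1, 0, 1)
  "1001100010" → prefix "100" already present; 7 new (1, 1, 0, 0, 0, 1, 0)
  "11100110111" → prefix "111001101" already present; 2 new (1, 1)
  "1110011100" → prefix "1110011" already present; 3 new (1, 0, 0)
  "100110011" → prefix "1001100" already present; 2 new (1, 1)
  "11100101" → prefix "111001" already present; 2 new (0, 1)
Total nodes = 11 + 6 + 0 + 3 + 6 + 4 + 3 + 7 + 2 + 3 + 2 + 2 = 49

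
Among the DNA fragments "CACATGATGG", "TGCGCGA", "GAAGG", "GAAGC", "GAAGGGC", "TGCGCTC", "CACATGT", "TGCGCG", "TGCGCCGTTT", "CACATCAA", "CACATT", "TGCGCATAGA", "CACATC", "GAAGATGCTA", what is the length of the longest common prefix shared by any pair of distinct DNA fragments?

The deepest shared node is where two words last agree before diverging.
"CACATC" and "CACATCAA" agree on "CACATC" (6 characters) before diverging; nothing deeper is shared.
Longest shared-prefix length: 6

6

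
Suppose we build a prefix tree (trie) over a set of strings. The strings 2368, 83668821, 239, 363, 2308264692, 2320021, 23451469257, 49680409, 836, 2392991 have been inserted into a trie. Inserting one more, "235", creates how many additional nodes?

1

The longest prefix of "235" already in the trie is "23" (length 2).
New nodes needed: |"235"| − 2 = 3 − 2 = 1.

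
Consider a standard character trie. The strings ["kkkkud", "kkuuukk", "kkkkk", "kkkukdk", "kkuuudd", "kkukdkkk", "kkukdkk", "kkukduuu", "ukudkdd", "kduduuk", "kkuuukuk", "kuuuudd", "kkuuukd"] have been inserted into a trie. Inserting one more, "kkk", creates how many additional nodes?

0

Every character of "kkk" already lies on an existing path (it is a prefix of some stored word).
No new nodes are needed: 0.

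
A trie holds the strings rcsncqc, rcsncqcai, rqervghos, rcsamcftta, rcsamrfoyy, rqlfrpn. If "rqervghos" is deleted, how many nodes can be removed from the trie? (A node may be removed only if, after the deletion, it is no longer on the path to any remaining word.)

Walk "rqervghos" from the leaf back toward the root, removing each node that no remaining word uses.
The suffix "ervghos" (7 nodes) is used only by "rqervghos"; the node for "rq" still has the child "l", so pruning stops there.
Nodes removed: 7

7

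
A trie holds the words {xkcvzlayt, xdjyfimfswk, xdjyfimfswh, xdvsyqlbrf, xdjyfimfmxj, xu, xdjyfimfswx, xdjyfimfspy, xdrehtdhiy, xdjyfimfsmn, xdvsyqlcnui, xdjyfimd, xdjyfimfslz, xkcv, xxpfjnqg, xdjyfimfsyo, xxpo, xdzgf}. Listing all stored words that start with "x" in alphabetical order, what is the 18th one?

xxpo

Words with prefix "x", in lexicographic order: "xdjyfimd", "xdjyfimfmxj", "xdjyfimfslz", "xdjyfimfsmn", "xdjyfimfspy", "xdjyfimfswh", "xdjyfimfswk", "xdjyfimfswx", "xdjyfimfsyo", "xdrehtdhiy", "xdvsyqlbrf", "xdvsyqlcnui", "xdzgf", "xkcv", "xkcvzlayt", "xu", "xxpfjnqg", "xxpo"
The 18th is xxpo.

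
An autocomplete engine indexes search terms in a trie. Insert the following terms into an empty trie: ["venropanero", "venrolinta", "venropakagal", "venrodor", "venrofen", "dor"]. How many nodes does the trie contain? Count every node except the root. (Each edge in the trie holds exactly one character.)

30

Trie structure (* marks end of a word):
(root)
├─ d
│  └─ o
│     └─ r *
└─ v
   └─ e
      └─ n
         └─ r
            └─ o
               ├─ d
               │  └─ o
               │     └─ r *
               ├─ f
               │  └─ e
               │     └─ n *
               ├─ l
               │  └─ i
               │     └─ n
               │        └─ t
               │           └─ a *
               └─ p
                  └─ a
                     ├─ k
                     │  └─ a
                     │     └─ g
                     │        └─ a
                     │           └─ l *
                     └─ n
                        └─ e
                           └─ r
                              └─ o *
Counting every labelled node above: 30.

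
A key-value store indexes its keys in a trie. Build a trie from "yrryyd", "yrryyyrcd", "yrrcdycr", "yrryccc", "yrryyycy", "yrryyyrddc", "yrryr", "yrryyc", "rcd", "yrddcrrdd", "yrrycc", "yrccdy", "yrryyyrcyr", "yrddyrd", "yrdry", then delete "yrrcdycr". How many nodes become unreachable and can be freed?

After clearing the end-marker at "yrrcdycr", prune upward until reaching a node still needed by another word.
The suffix "cdycr" (5 nodes) is used only by "yrrcdycr"; the node for "yrr" still has the child "y", so pruning stops there.
Nodes removed: 5

5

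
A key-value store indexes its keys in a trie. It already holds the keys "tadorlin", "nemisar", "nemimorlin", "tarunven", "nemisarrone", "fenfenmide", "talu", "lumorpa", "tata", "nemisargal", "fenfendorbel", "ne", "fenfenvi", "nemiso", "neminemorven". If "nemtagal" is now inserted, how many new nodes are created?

Walking "nemtagal" from the root, the first 3 characters ("nem") follow existing edges; "t" is the first miss.
New nodes needed: |"nemtagal"| − 3 = 8 − 3 = 5.

5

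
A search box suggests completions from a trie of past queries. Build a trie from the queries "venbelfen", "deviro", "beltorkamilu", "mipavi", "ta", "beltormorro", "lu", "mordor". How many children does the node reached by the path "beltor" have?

2

Follow the path "beltor" to its node, then look at its outgoing edges.
Characters that immediately follow "beltor" among the stored strings: {k, m}.
That node has 2 child edges.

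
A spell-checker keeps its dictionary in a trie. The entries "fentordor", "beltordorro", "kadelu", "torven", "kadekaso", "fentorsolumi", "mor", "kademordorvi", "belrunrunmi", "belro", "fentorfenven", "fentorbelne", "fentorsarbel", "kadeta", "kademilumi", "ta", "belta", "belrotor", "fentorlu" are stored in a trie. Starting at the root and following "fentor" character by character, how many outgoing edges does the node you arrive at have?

Walk "fentor" from the root, arriving at one node.
Distinct next characters after "fentor": b, d, f, l, s.
That node has 5 child edges.

5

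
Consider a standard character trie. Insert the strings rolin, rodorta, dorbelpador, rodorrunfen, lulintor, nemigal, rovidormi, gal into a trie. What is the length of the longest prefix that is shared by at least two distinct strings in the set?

Look for the deepest trie node that still has at least two words in its subtree.
e.g. "rodorrunfen" and "rodorta" share the prefix "rodor" of length 5; no pair shares a longer one.
Longest shared-prefix length: 5

5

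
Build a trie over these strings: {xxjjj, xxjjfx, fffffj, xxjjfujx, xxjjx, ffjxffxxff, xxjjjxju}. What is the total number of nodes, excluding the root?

For each word, the new-node count is its length minus the longest prefix already in the trie:
  "xxjjj" → 5 new (x, x, j, j, j)
  "xxjjfx" → prefix "xxjj" already present; 2 new (f, x)
  "fffffj" → 6 new (f, f, f, f, f, j)
  "xxjjfujx" → prefix "xxjjf" already present; 3 new (u, j, x)
  "xxjjx" → prefix "xxjj" already present; 1 new (x)
  "ffjxffxxff" → prefix "ff" already present; 8 new (j, x, f, f, x, x, f, f)
  "xxjjjxju" → prefix "xxjjj" already present; 3 new (x, j, u)
Total nodes = 5 + 2 + 6 + 3 + 1 + 8 + 3 = 28

28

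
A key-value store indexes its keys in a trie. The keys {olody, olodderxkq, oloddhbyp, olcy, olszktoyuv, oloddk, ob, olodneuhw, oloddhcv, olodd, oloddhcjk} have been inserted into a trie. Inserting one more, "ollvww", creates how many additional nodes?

Walking "ollvww" from the root, the first 2 characters ("ol") follow existing edges; "l" is the first miss.
So 6 − 2 = 4 new nodes.

4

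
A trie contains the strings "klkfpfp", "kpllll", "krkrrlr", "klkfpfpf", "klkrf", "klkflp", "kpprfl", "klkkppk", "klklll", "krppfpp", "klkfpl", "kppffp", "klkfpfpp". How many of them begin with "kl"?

Filter for entries beginning with "kl":
Matches: "klkflp", "klkfpfp", "klkfpfpf", "klkfpfpp", "klkfpl", "klkkppk", "klklll", "klkrf"
Count: 8

8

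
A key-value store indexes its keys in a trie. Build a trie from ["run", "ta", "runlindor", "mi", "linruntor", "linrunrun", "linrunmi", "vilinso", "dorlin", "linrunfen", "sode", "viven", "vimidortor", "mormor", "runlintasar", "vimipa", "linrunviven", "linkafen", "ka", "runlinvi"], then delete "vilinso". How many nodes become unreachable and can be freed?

Walk "vilinso" from the leaf back toward the root, removing each node that no remaining word uses.
The suffix "linso" (5 nodes) is used only by "vilinso"; the node for "vi" still has the child "v", so pruning stops there.
Nodes removed: 5

5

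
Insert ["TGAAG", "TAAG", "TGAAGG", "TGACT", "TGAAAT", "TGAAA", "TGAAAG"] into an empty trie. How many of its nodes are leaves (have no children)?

5

Leaves are exactly the stored words that no other stored word extends.
Those words: "TAAG", "TGAAAG", "TGAAAT", "TGAAGG", "TGACT"
Leaf count: 5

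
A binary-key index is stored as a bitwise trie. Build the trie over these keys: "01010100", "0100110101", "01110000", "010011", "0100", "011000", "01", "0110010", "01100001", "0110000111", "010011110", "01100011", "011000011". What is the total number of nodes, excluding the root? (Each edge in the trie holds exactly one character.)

Trie structure (* marks end of a word):
(root)
└─ 0
   └─ 1 *
      ├─ 0
      │  ├─ 0 *
      │  │  └─ 1
      │  │     └─ 1 *
      │  │        ├─ 0
      │  │        │  └─ 1
      │  │        │     └─ 0
      │  │        │        └─ 1 *
      │  │        └─ 1
      │  │           └─ 1
      │  │              └─ 0 *
      │  └─ 1
      │     └─ 0
      │        └─ 1
      │           └─ 0
      │              └─ 0 *
      └─ 1
         ├─ 0
         │  └─ 0
         │     ├─ 0 *
         │     │  ├─ 0
         │     │  │  └─ 1 *
         │     │  │     └─ 1 *
         │     │  │        └─ 1 *
         │     │  └─ 1
         │     │     └─ 1 *
         │     └─ 1
         │        └─ 0 *
         └─ 1
            └─ 0
               └─ 0
                  └─ 0
                     └─ 0 *
Counting every labelled node above: 35.

35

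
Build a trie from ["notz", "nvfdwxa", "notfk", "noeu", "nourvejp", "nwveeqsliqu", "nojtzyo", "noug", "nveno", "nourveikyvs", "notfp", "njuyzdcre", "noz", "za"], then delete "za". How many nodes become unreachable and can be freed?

After clearing the end-marker at "za", prune upward until reaching a node still needed by another word.
No other word shares any prefix with "za", so all 2 of its nodes go.
Nodes removed: 2

2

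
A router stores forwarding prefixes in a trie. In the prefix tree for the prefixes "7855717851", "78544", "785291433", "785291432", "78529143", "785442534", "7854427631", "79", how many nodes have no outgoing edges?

6

Leaves are exactly the stored words that no other stored word extends.
Those words: "785291432", "785291433", "785442534", "7854427631", "7855717851", "79"
Leaf count: 6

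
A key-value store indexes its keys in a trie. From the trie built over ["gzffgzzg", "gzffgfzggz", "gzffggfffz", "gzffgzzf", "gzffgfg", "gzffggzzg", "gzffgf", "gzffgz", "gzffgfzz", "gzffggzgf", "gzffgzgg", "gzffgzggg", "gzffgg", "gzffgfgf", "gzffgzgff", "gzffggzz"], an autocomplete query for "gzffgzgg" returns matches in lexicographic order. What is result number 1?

Filter for "gzffgzgg…" and sort: "gzffgzgg", "gzffgzggg"
The 1st is gzffgzgg.

gzffgzgg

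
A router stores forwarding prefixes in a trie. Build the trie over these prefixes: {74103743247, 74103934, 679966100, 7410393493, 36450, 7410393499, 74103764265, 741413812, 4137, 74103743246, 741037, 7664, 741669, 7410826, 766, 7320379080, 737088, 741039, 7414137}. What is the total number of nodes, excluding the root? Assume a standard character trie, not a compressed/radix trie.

Trace insertions, counting only characters that open a new branch:
  "74103743247" → 11 new (7, 4, 1, 0, 3, 7, 4, 3, 2, 4, 7)
  "74103934" → prefix "74103" already present; 3 new (9, 3, 4)
  "679966100" → 9 new (6, 7, 9, 9, 6, 6, 1, 0, 0)
  "7410393493" → prefix "74103934" already present; 2 new (9, 3)
  "36450" → 5 new (3, 6, 4, 5, 0)
  "7410393499" → prefix "741039349" already present; 1 new (9)
  "74103764265" → prefix "741037" already present; 5 new (6, 4, 2, 6, 5)
  "741413812" → prefix "741" already present; 6 new (4, 1, 3, 8, 1, 2)
  "4137" → 4 new (4, 1, 3, 7)
  "74103743246" → prefix "7410374324" already present; 1 new (6)
  "741037" → prefix "741037" already present; 0 new (none)
  "7664" → prefix "7" already present; 3 new (6, 6, 4)
  "741669" → prefix "741" already present; 3 new (6, 6, 9)
  "7410826" → prefix "7410" already present; 3 new (8, 2, 6)
  "766" → prefix "766" already present; 0 new (none)
  "7320379080" → prefix "7" already present; 9 new (3, 2, 0, 3, 7, 9, 0, 8, 0)
  "737088" → prefix "73" already present; 4 new (7, 0, 8, 8)
  "741039" → prefix "741039" already present; 0 new (none)
  "7414137" → prefix "741413" already present; 1 new (7)
Total nodes = 11 + 3 + 9 + 2 + 5 + 1 + 5 + 6 + 4 + 1 + 0 + 3 + 3 + 3 + 0 + 9 + 4 + 0 + 1 = 70

70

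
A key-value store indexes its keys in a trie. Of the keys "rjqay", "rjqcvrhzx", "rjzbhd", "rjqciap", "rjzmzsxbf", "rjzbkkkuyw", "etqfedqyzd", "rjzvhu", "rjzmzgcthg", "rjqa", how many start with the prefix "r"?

9

Traverse to the node for "r", then collect every word in that subtree.
Words under "r": rjqa, rjqay, rjqciap, rjqcvrhzx, rjzbhd, rjzbkkkuyw, rjzmzgcthg, rjzmzsxbf, rjzvhu
Count: 9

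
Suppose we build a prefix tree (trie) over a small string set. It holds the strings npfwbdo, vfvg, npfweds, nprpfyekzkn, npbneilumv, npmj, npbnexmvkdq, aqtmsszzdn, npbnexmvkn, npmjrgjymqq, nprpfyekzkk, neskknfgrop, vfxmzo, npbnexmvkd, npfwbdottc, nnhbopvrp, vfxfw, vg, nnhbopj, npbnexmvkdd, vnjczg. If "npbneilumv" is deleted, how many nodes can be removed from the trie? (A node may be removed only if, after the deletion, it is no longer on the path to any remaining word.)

Walk "npbneilumv" from the leaf back toward the root, removing each node that no remaining word uses.
The suffix "ilumv" (5 nodes) is used only by "npbneilumv"; the node for "npbne" still has the child "x", so pruning stops there.
Nodes removed: 5

5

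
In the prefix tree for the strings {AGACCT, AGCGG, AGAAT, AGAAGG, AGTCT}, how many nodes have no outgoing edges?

A leaf is a node with no children — equivalently, the end of a word that is not a proper prefix of any other stored word.
Those words: "AGAAGG", "AGAAT", "AGACCT", "AGCGG", "AGTCT"
Leaf count: 5

5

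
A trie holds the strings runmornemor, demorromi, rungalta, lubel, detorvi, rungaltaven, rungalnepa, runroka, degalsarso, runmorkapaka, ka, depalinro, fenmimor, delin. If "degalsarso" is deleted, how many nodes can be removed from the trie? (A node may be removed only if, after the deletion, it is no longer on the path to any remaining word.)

After clearing the end-marker at "degalsarso", prune upward until reaching a node still needed by another word.
The suffix "galsarso" (8 nodes) is used only by "degalsarso"; the node for "de" still has the child "m", so pruning stops there.
Nodes removed: 8

8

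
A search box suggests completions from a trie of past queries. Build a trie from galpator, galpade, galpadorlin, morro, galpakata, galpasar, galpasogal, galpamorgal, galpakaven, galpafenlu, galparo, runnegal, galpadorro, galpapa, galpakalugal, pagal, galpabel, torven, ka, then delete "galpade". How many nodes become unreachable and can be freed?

1

After clearing the end-marker at "galpade", prune upward until reaching a node still needed by another word.
The suffix "e" (1 node) is used only by "galpade"; the node for "galpad" still has the child "o", so pruning stops there.
Nodes removed: 1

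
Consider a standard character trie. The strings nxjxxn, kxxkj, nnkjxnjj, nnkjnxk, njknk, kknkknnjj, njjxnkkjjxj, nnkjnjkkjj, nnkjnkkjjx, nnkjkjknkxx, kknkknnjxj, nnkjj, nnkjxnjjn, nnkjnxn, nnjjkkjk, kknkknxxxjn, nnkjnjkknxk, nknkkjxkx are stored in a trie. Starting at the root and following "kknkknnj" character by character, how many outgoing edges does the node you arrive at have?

2

Walk "kknkknnj" from the root, arriving at one node.
Distinct next characters after "kknkknnj": j, x.
That node has 2 child edges.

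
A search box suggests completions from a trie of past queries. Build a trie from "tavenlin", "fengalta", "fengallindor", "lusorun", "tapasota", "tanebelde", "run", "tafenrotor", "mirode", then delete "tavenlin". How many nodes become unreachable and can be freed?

6

Walk "tavenlin" from the leaf back toward the root, removing each node that no remaining word uses.
The suffix "venlin" (6 nodes) is used only by "tavenlin"; the node for "ta" still has the child "p", so pruning stops there.
Nodes removed: 6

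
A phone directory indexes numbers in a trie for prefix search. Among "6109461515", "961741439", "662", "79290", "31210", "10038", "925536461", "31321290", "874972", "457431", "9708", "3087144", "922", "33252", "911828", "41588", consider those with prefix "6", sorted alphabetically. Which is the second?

662

Words with prefix "6", in lexicographic order: "6109461515", "662"
The 2nd is 662.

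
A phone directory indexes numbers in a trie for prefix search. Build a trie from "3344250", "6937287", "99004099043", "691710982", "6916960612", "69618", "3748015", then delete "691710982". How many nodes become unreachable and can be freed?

A node on "691710982"'s path can go only if nothing else ends at it or branches off below it.
The suffix "710982" (6 nodes) is used only by "691710982"; the node for "691" still has the child "6", so pruning stops there.
Nodes removed: 6

6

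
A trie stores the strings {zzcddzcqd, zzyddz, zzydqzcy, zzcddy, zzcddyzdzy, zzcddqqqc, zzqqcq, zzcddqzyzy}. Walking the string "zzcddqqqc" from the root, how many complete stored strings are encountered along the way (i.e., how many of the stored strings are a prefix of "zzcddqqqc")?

Traverse "zzcddqqqc" character by character; count nodes along the way that are marked as word ends.
Prefixes of the query that are stored words: "zzcddqqqc"
Count: 1

1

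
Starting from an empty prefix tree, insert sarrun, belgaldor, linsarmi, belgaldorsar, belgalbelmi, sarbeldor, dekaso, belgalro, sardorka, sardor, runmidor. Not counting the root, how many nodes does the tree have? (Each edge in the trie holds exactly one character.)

58

Count nodes per top-level branch (shared prefixes stored once):
  'b'-branch (belgalbelmi, belgaldor, belgaldorsar, belgalro): 19 nodes
  'd'-branch (dekaso): 6 nodes
  'l'-branch (linsarmi): 8 nodes
  'r'-branch (runmidor): 8 nodes
  's'-branch (sarbeldor, sardor, sardorka, sarrun): 17 nodes
Sum: 58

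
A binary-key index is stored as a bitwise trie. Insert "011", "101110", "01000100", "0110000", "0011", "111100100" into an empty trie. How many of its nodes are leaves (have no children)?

5

Leaves are exactly the stored words that no other stored word extends.
Those words: "0011", "01000100", "0110000", "101110", "111100100"
Leaf count: 5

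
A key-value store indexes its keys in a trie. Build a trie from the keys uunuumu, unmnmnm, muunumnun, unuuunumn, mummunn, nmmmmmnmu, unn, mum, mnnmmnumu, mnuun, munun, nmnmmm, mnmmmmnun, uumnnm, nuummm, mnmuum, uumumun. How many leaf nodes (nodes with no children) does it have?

16

A leaf is a node with no children — equivalently, the end of a word that is not a proper prefix of any other stored word.
Those words: "mnmmmmnun", "mnmuum", "mnnmmnumu", "mnuun", "mummunn", "munun", "muunumnun", "nmmmmmnmu", "nmnmmm", "nuummm", "unmnmnm", "unn", "unuuunumn", "uumnnm", "uumumun", "uunuumu"
Leaf count: 16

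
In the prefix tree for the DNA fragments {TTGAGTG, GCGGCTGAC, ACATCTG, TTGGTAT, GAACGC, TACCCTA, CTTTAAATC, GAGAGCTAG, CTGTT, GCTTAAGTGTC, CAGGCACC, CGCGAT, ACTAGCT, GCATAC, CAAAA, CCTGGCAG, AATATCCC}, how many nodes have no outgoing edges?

Leaves are exactly the stored words that no other stored word extends.
Those words: "AATATCCC", "ACATCTG", "ACTAGCT", "CAAAA", "CAGGCACC", "CCTGGCAG", "CGCGAT", "CTGTT", "CTTTAAATC", "GAACGC", "GAGAGCTAG", "GCATAC", "GCGGCTGAC", "GCTTAAGTGTC", "TACCCTA", "TTGAGTG", "TTGGTAT"
Leaf count: 17

17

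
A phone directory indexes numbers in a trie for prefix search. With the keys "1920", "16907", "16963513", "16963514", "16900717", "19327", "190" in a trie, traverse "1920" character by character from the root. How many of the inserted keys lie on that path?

Check each prefix of "1920" against the stored set — each match is an end-marker on the path.
Prefixes of the query that are stored words: "1920"
Count: 1

1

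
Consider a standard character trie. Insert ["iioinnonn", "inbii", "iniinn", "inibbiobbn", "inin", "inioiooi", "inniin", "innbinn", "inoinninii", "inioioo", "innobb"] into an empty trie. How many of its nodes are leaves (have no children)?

10

A leaf is a node with no children — equivalently, the end of a word that is not a proper prefix of any other stored word.
Those words: "iioinnonn", "inbii", "inibbiobbn", "iniinn", "inin", "inioiooi", "innbinn", "inniin", "innobb", "inoinninii"
Leaf count: 10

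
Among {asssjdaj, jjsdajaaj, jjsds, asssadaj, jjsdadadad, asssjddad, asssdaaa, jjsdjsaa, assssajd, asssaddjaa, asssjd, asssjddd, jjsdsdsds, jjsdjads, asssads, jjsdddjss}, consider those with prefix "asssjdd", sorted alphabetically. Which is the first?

asssjddad

Words with prefix "asssjdd", in lexicographic order: "asssjddad", "asssjddd"
Position 1: asssjddad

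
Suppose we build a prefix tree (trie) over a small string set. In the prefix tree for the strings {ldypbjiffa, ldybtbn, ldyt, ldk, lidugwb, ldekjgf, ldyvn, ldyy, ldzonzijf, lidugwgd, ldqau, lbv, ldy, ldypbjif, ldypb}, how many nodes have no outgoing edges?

A leaf is a node with no children — equivalently, the end of a word that is not a proper prefix of any other stored word.
Those words: "lbv", "ldekjgf", "ldk", "ldqau", "ldybtbn", "ldypbjiffa", "ldyt", "ldyvn", "ldyy", "ldzonzijf", "lidugwb", "lidugwgd"
Leaf count: 12

12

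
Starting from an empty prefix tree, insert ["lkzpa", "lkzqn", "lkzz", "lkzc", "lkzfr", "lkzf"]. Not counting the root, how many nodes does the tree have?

11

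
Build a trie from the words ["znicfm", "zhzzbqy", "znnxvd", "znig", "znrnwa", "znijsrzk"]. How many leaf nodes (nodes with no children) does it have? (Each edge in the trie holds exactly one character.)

A leaf is a node with no children — equivalently, the end of a word that is not a proper prefix of any other stored word.
Those words: "zhzzbqy", "znicfm", "znig", "znijsrzk", "znnxvd", "znrnwa"
Leaf count: 6

6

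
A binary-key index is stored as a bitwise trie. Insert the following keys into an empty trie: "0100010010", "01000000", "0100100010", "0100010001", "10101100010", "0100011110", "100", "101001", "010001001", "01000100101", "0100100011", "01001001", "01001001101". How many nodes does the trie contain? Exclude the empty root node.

45

For each word, the new-node count is its length minus the longest prefix already in the trie:
  "0100010010" → 10 new (0, 1, 0, 0, 0, 1, 0, 0, 1, 0)
  "01000000" → prefix "01000" already present; 3 new (0, 0, 0)
  "0100100010" → prefix "0100" already present; 6 new (1, 0, 0, 0, 1, 0)
  "0100010001" → prefix "01000100" already present; 2 new (0, 1)
  "10101100010" → 11 new (1, 0, 1, 0, 1, 1, 0, 0, 0, 1, 0)
  "0100011110" → prefix "010001" already present; 4 new (1, 1, 1, 0)
  "100" → prefix "10" already present; 1 new (0)
  "101001" → prefix "1010" already present; 2 new (0, 1)
  "010001001" → prefix "010001001" already present; 0 new (none)
  "01000100101" → prefix "0100010010" already present; 1 new (1)
  "0100100011" → prefix "010010001" already present; 1 new (1)
  "01001001" → prefix "0100100" already present; 1 new (1)
  "01001001101" → prefix "01001001" already present; 3 new (1, 0, 1)
Total nodes = 10 + 3 + 6 + 2 + 11 + 4 + 1 + 2 + 0 + 1 + 1 + 1 + 3 = 45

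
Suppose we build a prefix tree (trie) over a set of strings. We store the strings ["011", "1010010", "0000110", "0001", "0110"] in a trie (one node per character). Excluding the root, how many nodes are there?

Insert word by word; a character creates a node only if that edge doesn't already exist:
  "011" → 3 new (0, 1, 1)
  "1010010" → 7 new (1, 0, 1, 0, 0, 1, 0)
  "0000110" → prefix "0" already present; 6 new (0, 0, 0, 1, 1, 0)
  "0001" → prefix "000" already present; 1 new (1)
  "0110" → prefix "011" already present; 1 new (0)
Total nodes = 3 + 7 + 6 + 1 + 1 = 18

18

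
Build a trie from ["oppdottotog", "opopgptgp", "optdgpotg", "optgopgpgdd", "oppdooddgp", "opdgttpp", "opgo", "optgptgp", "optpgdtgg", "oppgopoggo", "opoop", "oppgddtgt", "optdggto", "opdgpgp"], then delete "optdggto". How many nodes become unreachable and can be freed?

After clearing the end-marker at "optdggto", prune upward until reaching a node still needed by another word.
The suffix "gto" (3 nodes) is used only by "optdggto"; the node for "optdg" still has the child "p", so pruning stops there.
Nodes removed: 3

3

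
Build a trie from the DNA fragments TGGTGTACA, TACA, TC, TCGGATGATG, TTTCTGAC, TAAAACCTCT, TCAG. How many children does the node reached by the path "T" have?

4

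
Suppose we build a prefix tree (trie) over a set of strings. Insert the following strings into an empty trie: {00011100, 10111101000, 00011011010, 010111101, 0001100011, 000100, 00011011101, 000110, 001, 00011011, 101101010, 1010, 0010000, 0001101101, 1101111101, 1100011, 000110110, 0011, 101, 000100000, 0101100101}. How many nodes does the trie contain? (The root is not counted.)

Count nodes per top-level branch (shared prefixes stored once):
  '0'-branch (000100, 000100000, 000110, 0001100011, 00011011, 000110110, 0001101101, 00011011010, 00011011101, 00011100, 001, 0010000, 0011, 0101100101, 010111101): 45 nodes
  '1'-branch (101, 1010, 101101010, 10111101000, 1100011, 1101111101): 30 nodes
Sum: 75

75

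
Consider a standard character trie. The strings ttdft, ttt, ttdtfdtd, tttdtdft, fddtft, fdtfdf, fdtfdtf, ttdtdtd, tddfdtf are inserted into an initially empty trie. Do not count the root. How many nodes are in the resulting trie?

Count nodes per top-level branch (shared prefixes stored once):
  'f'-branch (fddtft, fdtfdf, fdtfdtf): 12 nodes
  't'-branch (tddfdtf, ttdft, ttdtdtd, ttdtfdtd, ttt, tttdtdft): 25 nodes
Sum: 37

37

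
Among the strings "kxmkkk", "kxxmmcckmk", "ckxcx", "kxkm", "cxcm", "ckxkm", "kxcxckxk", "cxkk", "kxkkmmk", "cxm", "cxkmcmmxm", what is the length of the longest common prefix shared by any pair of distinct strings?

3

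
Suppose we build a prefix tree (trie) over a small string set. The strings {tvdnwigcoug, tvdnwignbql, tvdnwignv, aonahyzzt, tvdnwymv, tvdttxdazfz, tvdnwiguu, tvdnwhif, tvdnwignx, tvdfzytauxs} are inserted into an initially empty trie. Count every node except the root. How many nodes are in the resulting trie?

Trace insertions, counting only characters that open a new branch:
  "tvdnwigcoug" → 11 new (t, v, d, n, w, i, g, c, o, u, g)
  "tvdnwignbql" → prefix "tvdnwig" already present; 4 new (n, b, q, l)
  "tvdnwignv" → prefix "tvdnwign" already present; 1 new (v)
  "aonahyzzt" → 9 new (a, o, n, a, h, y, z, z, t)
  "tvdnwymv" → prefix "tvdnw" already present; 3 new (y, m, v)
  "tvdttxdazfz" → prefix "tvd" already present; 8 new (t, t, x, d, a, z, f, z)
  "tvdnwiguu" → prefix "tvdnwig" already present; 2 new (u, u)
  "tvdnwhif" → prefix "tvdnw" already present; 3 new (h, i, f)
  "tvdnwignx" → prefix "tvdnwign" already present; 1 new (x)
  "tvdfzytauxs" → prefix "tvd" already present; 8 new (f, z, y, t, a, u, x, s)
Total nodes = 11 + 4 + 1 + 9 + 3 + 8 + 2 + 3 + 1 + 8 = 50

50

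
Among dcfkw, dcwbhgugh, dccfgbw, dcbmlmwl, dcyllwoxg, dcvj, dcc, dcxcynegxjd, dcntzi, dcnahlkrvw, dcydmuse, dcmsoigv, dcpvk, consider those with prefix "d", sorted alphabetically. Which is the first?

dcbmlmwl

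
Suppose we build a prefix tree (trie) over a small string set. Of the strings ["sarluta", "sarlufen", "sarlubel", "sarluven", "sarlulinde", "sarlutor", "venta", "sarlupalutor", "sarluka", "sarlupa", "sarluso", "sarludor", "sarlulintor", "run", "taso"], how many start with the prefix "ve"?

1

Filter for entries beginning with "ve":
Words under "ve": venta
Count: 1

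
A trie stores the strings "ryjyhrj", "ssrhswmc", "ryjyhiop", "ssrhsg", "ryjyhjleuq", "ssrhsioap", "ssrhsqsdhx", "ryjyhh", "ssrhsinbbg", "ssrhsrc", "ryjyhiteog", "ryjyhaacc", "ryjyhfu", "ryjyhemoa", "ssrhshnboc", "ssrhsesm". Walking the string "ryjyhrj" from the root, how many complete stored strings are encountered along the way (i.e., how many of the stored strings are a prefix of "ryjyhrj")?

1

Traverse "ryjyhrj" character by character; count nodes along the way that are marked as word ends.
Prefixes of the query that are stored words: "ryjyhrj"
Count: 1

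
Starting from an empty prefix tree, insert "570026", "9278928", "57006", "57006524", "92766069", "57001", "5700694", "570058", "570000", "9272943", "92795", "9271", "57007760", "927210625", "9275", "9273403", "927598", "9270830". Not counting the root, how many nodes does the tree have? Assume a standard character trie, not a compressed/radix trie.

56

Count nodes per top-level branch (shared prefixes stored once):
  '5'-branch (570000, 57001, 570026, 570058, 57006, 57006524, 5700694, 57007760): 21 nodes
  '9'-branch (9270830, 9271, 927210625, 9272943, 9273403, 9275, 927598, 92766069, 9278928, 92795): 35 nodes
Sum: 56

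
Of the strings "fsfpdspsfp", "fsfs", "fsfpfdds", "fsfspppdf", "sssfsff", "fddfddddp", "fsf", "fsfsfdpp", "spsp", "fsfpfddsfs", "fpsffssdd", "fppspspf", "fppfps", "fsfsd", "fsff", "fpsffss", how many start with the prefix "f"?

14

Filter for entries beginning with "f":
Matches: "fddfddddp", "fppfps", "fppspspf", "fpsffss", "fpsffssdd", "fsf", "fsff", "fsfpdspsfp", "fsfpfdds", "fsfpfddsfs", "fsfs", "fsfsd", "fsfsfdpp", "fsfspppdf"
Count: 14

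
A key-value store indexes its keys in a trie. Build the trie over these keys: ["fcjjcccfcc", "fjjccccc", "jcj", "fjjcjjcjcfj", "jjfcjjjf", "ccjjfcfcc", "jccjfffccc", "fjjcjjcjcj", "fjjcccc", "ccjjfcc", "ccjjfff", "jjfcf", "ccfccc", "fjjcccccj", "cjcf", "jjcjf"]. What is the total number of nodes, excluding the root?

67

Trace insertions, counting only characters that open a new branch:
  "fcjjcccfcc" → 10 new (f, c, j, j, c, c, c, f, c, c)
  "fjjccccc" → prefix "f" already present; 7 new (j, j, c, c, c, c, c)
  "jcj" → 3 new (j, c, j)
  "fjjcjjcjcfj" → prefix "fjjc" already present; 7 new (j, j, c, j, c, f, j)
  "jjfcjjjf" → prefix "j" already present; 7 new (j, f, c, j, j, j, f)
  "ccjjfcfcc" → 9 new (c, c, j, j, f, c, f, c, c)
  "jccjfffccc" → prefix "jc" already present; 8 new (c, j, f, f, f, c, c, c)
  "fjjcjjcjcj" → prefix "fjjcjjcjc" already present; 1 new (j)
  "fjjcccc" → prefix "fjjcccc" already present; 0 new (none)
  "ccjjfcc" → prefix "ccjjfc" already present; 1 new (c)
  "ccjjfff" → prefix "ccjjf" already present; 2 new (f, f)
  "jjfcf" → prefix "jjfc" already present; 1 new (f)
  "ccfccc" → prefix "cc" already present; 4 new (f, c, c, c)
  "fjjcccccj" → prefix "fjjccccc" already present; 1 new (j)
  "cjcf" → prefix "c" already present; 3 new (j, c, f)
  "jjcjf" → prefix "jj" already present; 3 new (c, j, f)
Total nodes = 10 + 7 + 3 + 7 + 7 + 9 + 8 + 1 + 0 + 1 + 2 + 1 + 4 + 1 + 3 + 3 = 67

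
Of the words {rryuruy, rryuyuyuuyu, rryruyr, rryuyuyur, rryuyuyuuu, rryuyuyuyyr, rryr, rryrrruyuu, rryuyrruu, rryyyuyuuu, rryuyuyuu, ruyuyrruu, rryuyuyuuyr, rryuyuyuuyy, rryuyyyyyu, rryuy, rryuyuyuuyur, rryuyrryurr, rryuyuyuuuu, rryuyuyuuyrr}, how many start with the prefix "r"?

Filter for entries beginning with "r":
Words under "r": rryr, rryrrruyuu, rryruyr, rryuruy, rryuy, rryuyrruu, rryuyrryurr, rryuyuyur, rryuyuyuu, rryuyuyuuu, rryuyuyuuuu, rryuyuyuuyr, rryuyuyuuyrr, rryuyuyuuyu, rryuyuyuuyur, rryuyuyuuyy, rryuyuyuyyr, rryuyyyyyu, rryyyuyuuu, ruyuyrruu
Count: 20

20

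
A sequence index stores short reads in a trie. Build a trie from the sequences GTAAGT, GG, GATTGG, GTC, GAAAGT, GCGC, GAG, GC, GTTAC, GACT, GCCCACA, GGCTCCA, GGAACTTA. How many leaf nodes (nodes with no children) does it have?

11

Leaves are exactly the stored words that no other stored word extends.
Those words: "GAAAGT", "GACT", "GAG", "GATTGG", "GCCCACA", "GCGC", "GGAACTTA", "GGCTCCA", "GTAAGT", "GTC", "GTTAC"
Leaf count: 11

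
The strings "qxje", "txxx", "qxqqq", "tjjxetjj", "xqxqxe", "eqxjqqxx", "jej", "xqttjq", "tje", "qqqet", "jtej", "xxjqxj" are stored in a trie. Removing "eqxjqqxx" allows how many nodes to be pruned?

After clearing the end-marker at "eqxjqqxx", prune upward until reaching a node still needed by another word.
No other word shares any prefix with "eqxjqqxx", so all 8 of its nodes go.
Nodes removed: 8

8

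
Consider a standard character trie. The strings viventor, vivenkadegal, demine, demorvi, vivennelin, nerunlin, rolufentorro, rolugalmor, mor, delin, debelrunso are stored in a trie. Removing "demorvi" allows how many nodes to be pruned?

After clearing the end-marker at "demorvi", prune upward until reaching a node still needed by another word.
The suffix "orvi" (4 nodes) is used only by "demorvi"; the node for "dem" still has the child "i", so pruning stops there.
Nodes removed: 4

4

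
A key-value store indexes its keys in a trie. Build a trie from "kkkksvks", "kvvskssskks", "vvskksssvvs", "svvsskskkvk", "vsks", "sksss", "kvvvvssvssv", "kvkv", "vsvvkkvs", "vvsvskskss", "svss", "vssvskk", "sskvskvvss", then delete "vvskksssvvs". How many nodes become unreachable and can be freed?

Walk "vvskksssvvs" from the leaf back toward the root, removing each node that no remaining word uses.
The suffix "kksssvvs" (8 nodes) is used only by "vvskksssvvs"; the node for "vvs" still has the child "v", so pruning stops there.
Nodes removed: 8

8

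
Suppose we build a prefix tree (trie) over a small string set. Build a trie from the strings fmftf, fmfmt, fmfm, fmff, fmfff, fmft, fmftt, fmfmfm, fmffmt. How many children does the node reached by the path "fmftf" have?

0

Walk "fmftf" from the root, arriving at one node.
No stored string extends past "fmftf".
That node has 0 child edges.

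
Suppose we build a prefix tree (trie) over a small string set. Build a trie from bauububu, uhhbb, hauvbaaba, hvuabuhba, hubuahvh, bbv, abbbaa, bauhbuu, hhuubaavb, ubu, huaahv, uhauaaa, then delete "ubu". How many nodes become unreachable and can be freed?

A node on "ubu"'s path can go only if nothing else ends at it or branches off below it.
The suffix "bu" (2 nodes) is used only by "ubu"; the node for "u" still has the child "h", so pruning stops there.
Nodes removed: 2

2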